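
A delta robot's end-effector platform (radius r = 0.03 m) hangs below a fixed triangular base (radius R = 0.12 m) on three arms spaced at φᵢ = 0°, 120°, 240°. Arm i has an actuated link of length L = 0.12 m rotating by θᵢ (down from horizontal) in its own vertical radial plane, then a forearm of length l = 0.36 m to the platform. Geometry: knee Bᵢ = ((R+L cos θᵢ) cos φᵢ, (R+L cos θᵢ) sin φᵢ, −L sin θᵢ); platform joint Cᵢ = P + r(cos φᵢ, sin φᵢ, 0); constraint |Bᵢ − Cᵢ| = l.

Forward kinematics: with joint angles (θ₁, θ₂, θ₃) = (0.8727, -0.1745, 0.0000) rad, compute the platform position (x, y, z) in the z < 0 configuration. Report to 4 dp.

arm 1 at φ=0.0°: ρ1 = 0.1671;  O1 = (0.1671, 0.0000, -0.0919)
φ2=120.0°: virtual centre (-0.1041, 0.1803, 0.0208), radius l
φ3=240.0°: virtual centre (-0.1050, -0.1819, 0.0000), radius l
eliminate P² terms by subtracting sphere 1 from 2 and 3
[-0.5424 0.3606 0.2255]·P = 0.0074;  [-0.5443 -0.3637 0.1839]·P = 0.0077
Cramer: x(z) = -0.0139+0.3769z;  y(z) = -0.0004-0.0585z
quadratic in z: (1.1455)z²+(0.0474)z+(-0.0884)=0, √Δ=0.6381 → z ∈ {-0.2992, 0.2578}; z = -0.2992 (taking z<0)
x = -0.1267, y = 0.0171

(-0.1267, 0.0171, -0.2992)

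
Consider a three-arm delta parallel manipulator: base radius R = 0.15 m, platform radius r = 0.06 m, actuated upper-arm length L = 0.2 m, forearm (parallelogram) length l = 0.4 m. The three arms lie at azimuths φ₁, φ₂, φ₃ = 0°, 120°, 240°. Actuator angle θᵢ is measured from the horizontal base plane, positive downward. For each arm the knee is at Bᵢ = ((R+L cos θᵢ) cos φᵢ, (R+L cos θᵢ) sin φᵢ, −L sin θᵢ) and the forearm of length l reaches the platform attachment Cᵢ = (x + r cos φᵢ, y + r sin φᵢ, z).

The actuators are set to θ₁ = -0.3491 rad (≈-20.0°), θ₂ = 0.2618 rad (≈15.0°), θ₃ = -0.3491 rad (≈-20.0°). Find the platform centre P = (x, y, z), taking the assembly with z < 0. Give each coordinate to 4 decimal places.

(0.0340, -0.0590, -0.2431)

O1 = (0.2779·cos0.0°, 0.2779·sin0.0°, 0.0684) = (0.2779, 0.0000, 0.0684)
arm 2 at φ=120.0°: ρ2 = 0.2832;  O2 = (-0.1416, 0.2452, -0.0518)
O3 = (0.2779·cos240.0°, 0.2779·sin240.0°, 0.0684) = (-0.1390, -0.2407, 0.0684)
subtract pairs → two planes through P
plane₁₂: -0.8391x+0.4905y+-0.2403z = 0.0009
Cramer: x(z) = -0.0006-0.1423z;  y(z) = 0.0010+0.2465z
into |P−O₁|² = l²: 1.0810z² + -0.0571z + -0.0778 = 0;  Δ = 0.3395;  z = -0.2431 or 0.2959 → z<0 root = -0.2431
x = 0.0340, y = -0.0590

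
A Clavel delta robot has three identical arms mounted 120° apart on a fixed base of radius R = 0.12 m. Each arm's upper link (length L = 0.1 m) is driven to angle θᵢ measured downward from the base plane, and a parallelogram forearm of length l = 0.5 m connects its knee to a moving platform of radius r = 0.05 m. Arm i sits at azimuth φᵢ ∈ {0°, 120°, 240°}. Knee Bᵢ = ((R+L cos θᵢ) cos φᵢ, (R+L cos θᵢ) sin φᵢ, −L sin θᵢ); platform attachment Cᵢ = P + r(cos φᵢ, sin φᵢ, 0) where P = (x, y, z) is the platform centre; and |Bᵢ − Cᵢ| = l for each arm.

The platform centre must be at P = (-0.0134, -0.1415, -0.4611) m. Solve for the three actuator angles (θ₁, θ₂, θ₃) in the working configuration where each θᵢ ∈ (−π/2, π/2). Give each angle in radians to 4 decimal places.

θ₁ = 0.1746, θ₂ = 0.5237, θ₃ = -0.3488

rotate P by −φ1: (-0.0134, -0.1415, -0.4611)
  A=0.0834, B=-0.4611, C=(l²−L²−A²−y'²−z²)/(2L)=0.0020
  √(A²+B²)=0.4686;  θ1 = -1.3919+1.5664 ≈ 0.1746
arm 2 (φ=120.0°): x'=-0.1158, y'=0.0824
  A=0.1858, B=-0.4611, C=(l²−L²−A²−y'²−z²)/(2L)=-0.0697
  √(A²+B²)=0.4971;  θ2 = -1.1877+1.7114 ≈ 0.5237
φ3=240.0° → target in arm frame (0.1292, 0.0591)
  A cos θ + B sin θ = C:  -0.0592·cos θ + -0.4611·sin θ = 0.1019
  θ3 = atan2(B,A) + arccos(C/0.4649) = -0.3488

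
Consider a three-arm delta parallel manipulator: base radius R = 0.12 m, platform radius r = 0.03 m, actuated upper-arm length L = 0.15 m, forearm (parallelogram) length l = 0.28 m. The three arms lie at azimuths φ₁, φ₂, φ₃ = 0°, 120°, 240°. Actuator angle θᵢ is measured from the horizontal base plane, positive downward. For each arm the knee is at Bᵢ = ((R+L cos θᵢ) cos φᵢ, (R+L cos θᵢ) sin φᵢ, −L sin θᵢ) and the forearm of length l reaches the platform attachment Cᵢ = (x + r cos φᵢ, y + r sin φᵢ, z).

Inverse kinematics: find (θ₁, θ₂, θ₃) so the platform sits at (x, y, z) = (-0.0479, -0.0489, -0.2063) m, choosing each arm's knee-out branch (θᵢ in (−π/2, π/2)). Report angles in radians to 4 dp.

θ₁ = 0.6978, θ₂ = 0.5232, θ₃ = -0.0874

φ1=0.0° → target in arm frame (-0.0479, -0.0489)
  A=0.1379, B=-0.2063, C=(l²−L²−A²−y'²−z²)/(2L)=-0.0269
  θ1 = atan2(B,A) + arccos(C/0.2481) = 0.6978
rotate P by −φ2: (-0.0184, 0.0659, -0.2063)
  A cos θ + B sin θ = C:  0.1084·cos θ + -0.2063·sin θ = -0.0092
  √(A²+B²)=0.2330;  θ2 = -1.0870+1.6102 ≈ 0.5232
rotate P by −φ3: (0.0663, -0.0170, -0.2063)
  A=0.0237, B=-0.2063, C=(l²−L²−A²−y'²−z²)/(2L)=0.0416
  √(A²+B²)=0.2077;  θ3 = -1.4564+1.3690 ≈ -0.0874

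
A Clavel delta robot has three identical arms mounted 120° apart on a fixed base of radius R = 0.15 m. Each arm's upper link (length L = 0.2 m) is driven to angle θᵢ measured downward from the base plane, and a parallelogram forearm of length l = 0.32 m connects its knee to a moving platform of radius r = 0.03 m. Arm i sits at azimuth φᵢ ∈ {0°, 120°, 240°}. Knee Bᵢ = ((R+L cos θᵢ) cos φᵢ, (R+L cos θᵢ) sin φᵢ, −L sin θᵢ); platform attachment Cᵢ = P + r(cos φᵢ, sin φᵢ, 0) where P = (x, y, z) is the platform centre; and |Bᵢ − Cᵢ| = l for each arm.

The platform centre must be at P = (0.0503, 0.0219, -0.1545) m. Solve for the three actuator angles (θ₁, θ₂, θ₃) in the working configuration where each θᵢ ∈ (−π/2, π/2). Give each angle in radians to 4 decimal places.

θ₁ = -0.0878, θ₂ = 0.4362, θ₃ = 0.6985

arm 1 (φ=0.0°): x'=0.0503, y'=0.0219
  A=0.0697, B=-0.1545, C=(l²−L²−A²−y'²−z²)/(2L)=0.0830
  √(A²+B²)=0.1695;  θ1 = -1.1470+1.0592 ≈ -0.0878
arm 2 (φ=120.0°): x'=-0.0062, y'=-0.0545
  A=0.1262, B=-0.1545, C=(l²−L²−A²−y'²−z²)/(2L)=0.0491
  θ2 = atan2(B,A) + arccos(C/0.1995) = 0.4362
φ3=240.0° → target in arm frame (-0.0441, 0.0326)
  A=0.1641, B=-0.1545, C=(l²−L²−A²−y'²−z²)/(2L)=0.0263
  θ3 = atan2(B,A) + arccos(C/0.2254) = 0.6985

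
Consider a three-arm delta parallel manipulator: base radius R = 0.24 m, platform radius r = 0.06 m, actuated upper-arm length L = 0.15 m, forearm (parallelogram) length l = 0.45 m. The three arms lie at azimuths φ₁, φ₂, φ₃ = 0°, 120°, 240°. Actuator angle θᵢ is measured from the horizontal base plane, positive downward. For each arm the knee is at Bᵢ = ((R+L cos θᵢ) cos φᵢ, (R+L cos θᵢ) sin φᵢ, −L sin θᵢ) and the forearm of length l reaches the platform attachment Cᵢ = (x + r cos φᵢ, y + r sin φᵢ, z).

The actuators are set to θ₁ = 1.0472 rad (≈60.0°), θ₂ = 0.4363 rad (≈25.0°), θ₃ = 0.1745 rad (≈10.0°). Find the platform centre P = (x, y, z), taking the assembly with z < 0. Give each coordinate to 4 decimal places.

(-0.1090, -0.0290, -0.3928)

φ1=0.0°: virtual centre (0.2550, 0.0000, -0.1299), radius l
φ2=120.0°: virtual centre (-0.1580, 0.2736, -0.0634), radius l
φ3=240.0°: virtual centre (-0.1639, -0.2838, -0.0260), radius l
eliminate P² terms by subtracting sphere 1 from 2 and 3
[-0.8259 0.5472 0.1330]·P = 0.0219;  [-0.8377 -0.5676 0.2077]·P = 0.0262
det = 0.9273;  x = -0.0289+0.2040z,  y = -0.0035+0.0648z
quadratic in z: (1.0458)z²+(0.1435)z+(-0.1050)=0, √Δ=0.6782 → z ∈ {-0.3928, 0.2556}; z = -0.3928 (taking z<0)
x = -0.1090, y = -0.0290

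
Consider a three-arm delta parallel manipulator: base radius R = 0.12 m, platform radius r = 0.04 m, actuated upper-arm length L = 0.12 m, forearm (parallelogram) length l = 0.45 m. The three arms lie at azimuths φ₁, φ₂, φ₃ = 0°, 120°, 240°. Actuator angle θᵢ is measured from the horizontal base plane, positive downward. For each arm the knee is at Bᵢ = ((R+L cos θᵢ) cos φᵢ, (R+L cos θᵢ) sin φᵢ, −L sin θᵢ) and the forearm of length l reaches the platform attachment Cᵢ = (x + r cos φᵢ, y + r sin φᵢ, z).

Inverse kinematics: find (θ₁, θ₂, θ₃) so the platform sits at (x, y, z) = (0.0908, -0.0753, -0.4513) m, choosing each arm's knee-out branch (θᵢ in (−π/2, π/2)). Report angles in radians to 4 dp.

θ₁ = 0.1745, θ₂ = 0.8728, θ₃ = 0.4367

φ1=0.0° → target in arm frame (0.0908, -0.0753)
  A=-0.0108, B=-0.4513, C=(l²−L²−A²−y'²−z²)/(2L)=-0.0890
  γ=atan2(-0.4513,-0.0108)=-1.5947;  ψ=arccos(-0.1971)=1.7692;  θ1=γ+ψ≈0.1745
φ2=120.0° → target in arm frame (-0.1106, -0.0410)
  e−x'=0.1906;  (l²−L²−(e−x')²−y'²−z²)/2L = -0.2233
  √(A²+B²)=0.4899;  θ2 = -1.1712+2.0440 ≈ 0.8728
φ3=240.0° → target in arm frame (0.0198, 0.1163)
  e−x'=0.0602;  (l²−L²−(e−x')²−y'²−z²)/2L = -0.1363
  θ3 = atan2(B,A) + arccos(C/0.4553) = 0.4367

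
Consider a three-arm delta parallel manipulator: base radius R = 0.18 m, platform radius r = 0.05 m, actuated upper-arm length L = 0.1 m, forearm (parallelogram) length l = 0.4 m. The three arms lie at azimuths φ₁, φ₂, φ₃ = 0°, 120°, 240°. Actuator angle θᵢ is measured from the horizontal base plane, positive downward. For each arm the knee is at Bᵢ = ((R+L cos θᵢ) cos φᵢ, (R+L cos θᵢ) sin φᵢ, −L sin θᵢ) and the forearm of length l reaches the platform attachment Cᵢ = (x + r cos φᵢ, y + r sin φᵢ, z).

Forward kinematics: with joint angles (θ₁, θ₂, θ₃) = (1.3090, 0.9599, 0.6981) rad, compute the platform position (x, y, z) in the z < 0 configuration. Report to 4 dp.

centre 1 = (0.1559·cos0.0°, 0.1559·sin0.0°, -0.0966) = (0.1559, 0.0000, -0.0966)
arm 2 at φ=120.0°: (R−r)+L cos θ2 = 0.1874;  centre 2 = (-0.0937, 0.1623, -0.0819)
arm 3 at φ=240.0°: (R−r)+L cos θ3 = 0.2066;  centre 3 = (-0.1033, -0.1789, -0.0643)
|centre ₂|²−|centre ₁|² = 0.0082;  |centre ₃|²−|centre ₁|² = 0.0132
linear system: -0.4991x+0.3245y = 0.0082−0.0294z; -0.5184x+-0.3579y = 0.0132−0.0646z
Cramer: x(z) = -0.0208+0.0908z;  y(z) = -0.0067+0.0491z
into |P−centre ₁|² = l²: 1.0107z² + 0.1605z + -0.1194 = 0;  Δ = 0.5085;  z = -0.4322 or 0.2734 → z<0 root = -0.4322
x = -0.0600, y = -0.0280

(-0.0600, -0.0280, -0.4322)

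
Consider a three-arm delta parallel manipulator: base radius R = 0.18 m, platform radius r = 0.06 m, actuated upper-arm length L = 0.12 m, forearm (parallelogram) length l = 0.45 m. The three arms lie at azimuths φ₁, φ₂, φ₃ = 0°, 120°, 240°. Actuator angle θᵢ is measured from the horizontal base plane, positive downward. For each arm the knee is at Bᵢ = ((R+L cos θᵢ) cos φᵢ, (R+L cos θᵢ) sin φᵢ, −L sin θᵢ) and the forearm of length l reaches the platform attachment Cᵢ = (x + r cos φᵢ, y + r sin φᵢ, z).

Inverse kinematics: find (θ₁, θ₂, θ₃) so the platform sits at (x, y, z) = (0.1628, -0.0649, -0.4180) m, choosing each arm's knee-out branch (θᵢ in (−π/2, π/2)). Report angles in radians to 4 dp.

rotate P by −φ1: (0.1628, -0.0649, -0.4180)
  A cos θ + B sin θ = C:  -0.0428·cos θ + -0.4180·sin θ = 0.0306
  γ=atan2(-0.4180,-0.0428)=-1.6728;  ψ=arccos(0.0727)=1.4980;  θ1=γ+ψ≈-0.1748
φ2=120.0° → target in arm frame (-0.1376, -0.1085)
  A=0.2576, B=-0.4180, C=(l²−L²−A²−y'²−z²)/(2L)=-0.2699
  γ=atan2(-0.4180,0.2576)=-1.0185;  ψ=arccos(-0.5496)=2.1527;  θ2=γ+ψ≈1.1342
φ3=240.0° → target in arm frame (-0.0252, 0.1734)
  A cos θ + B sin θ = C:  0.1452·cos θ + -0.4180·sin θ = -0.1574
  γ=atan2(-0.4180,0.1452)=-1.2365;  ψ=arccos(-0.3558)=1.9346;  θ3=γ+ψ≈0.6981

θ₁ = -0.1748, θ₂ = 1.1342, θ₃ = 0.6981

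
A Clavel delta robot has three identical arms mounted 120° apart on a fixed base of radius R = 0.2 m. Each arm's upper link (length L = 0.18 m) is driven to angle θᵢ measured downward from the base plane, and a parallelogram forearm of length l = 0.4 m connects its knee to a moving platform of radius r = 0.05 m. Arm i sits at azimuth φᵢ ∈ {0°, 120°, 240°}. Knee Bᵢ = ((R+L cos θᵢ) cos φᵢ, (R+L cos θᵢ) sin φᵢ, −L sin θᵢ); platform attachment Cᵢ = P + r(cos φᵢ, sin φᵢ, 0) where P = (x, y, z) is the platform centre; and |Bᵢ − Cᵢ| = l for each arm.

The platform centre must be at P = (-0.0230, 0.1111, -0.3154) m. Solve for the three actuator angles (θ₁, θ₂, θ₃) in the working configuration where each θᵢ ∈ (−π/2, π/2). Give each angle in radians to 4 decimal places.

φ1=0.0° → target in arm frame (-0.0230, 0.1111)
  A cos θ + B sin θ = C:  0.1730·cos θ + -0.3154·sin θ = -0.0393
  √(A²+B²)=0.3597;  θ1 = -1.0691+1.6803 ≈ 0.6112
arm 2 (φ=120.0°): x'=0.1077, y'=-0.0356
  A cos θ + B sin θ = C:  0.0423·cos θ + -0.3154·sin θ = 0.0696
  γ=atan2(-0.3154,0.0423)=-1.4375;  ψ=arccos(0.2188)=1.3502;  θ2=γ+ψ≈-0.0873
rotate P by −φ3: (-0.0847, -0.0755, -0.3154)
  e−x'=0.2347;  (l²−L²−(e−x')²−y'²−z²)/2L = -0.0907
  θ3 = atan2(B,A) + arccos(C/0.3932) = 0.8727

θ₁ = 0.6112, θ₂ = -0.0873, θ₃ = 0.8727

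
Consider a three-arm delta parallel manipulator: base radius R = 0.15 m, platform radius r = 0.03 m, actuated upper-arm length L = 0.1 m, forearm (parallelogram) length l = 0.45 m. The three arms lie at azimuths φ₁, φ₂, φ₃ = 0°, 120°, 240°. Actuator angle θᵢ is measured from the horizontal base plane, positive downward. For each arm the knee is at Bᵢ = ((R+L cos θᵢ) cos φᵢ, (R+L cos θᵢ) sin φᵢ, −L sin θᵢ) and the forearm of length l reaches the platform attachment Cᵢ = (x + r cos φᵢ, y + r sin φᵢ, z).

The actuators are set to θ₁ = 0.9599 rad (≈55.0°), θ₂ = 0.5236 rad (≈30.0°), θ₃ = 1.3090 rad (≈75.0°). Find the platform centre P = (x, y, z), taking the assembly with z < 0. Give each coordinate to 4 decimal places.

(-0.0055, 0.0968, -0.4815)

arm 1 at φ=0.0°: ρ1 = 0.1774;  O1 = (0.1774, 0.0000, -0.0819)
φ2=120.0°: virtual centre (-0.1033, 0.1789, -0.0500), radius l
φ3=240.0°: virtual centre (-0.0729, -0.1263, -0.0966), radius l
|O₂|²−|O₁|² = 0.0070;  |O₃|²−|O₁|² = -0.0076
plane₁₂: -0.5613x+0.3578y+0.0638z = 0.0070
det = 0.3210;  x = 0.0029+0.0175z,  y = 0.0242+-0.1509z
into |P−O₁|² = l²: 1.0231z² + 0.1504z + -0.1648 = 0;  Δ = 0.6969;  z = -0.4815 or 0.3345 → z<0 root = -0.4815
x = -0.0055, y = 0.0968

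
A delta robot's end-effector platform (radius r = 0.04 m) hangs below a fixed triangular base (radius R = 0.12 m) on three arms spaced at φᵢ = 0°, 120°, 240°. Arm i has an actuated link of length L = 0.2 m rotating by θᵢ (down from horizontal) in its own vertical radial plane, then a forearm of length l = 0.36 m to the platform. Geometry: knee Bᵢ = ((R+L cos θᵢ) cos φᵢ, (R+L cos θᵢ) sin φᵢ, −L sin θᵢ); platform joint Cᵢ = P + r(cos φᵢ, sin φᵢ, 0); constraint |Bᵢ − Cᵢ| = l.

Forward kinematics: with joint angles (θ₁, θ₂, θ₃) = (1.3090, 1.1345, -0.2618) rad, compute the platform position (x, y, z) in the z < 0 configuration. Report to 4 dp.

(-0.1544, -0.1880, -0.3045)

φ1=0.0°: virtual centre (0.1318, 0.0000, -0.1932), radius l
O2 = (0.1645·cos120.0°, 0.1645·sin120.0°, -0.1813) = (-0.0823, 0.1425, -0.1813)
O3 = (0.2732·cos240.0°, 0.2732·sin240.0°, 0.0518) = (-0.1366, -0.2366, 0.0518)
subtract pairs → two planes through P
plane₁₂: -0.4280x+0.2850y+0.0238z = 0.0052
det = 0.3555;  x = -0.0251+0.4244z,  y = -0.0193+0.5539z
into |P−O₁|² = l²: 1.4870z² + 0.2318z + -0.0673 = 0;  Δ = 0.4540;  z = -0.3045 or 0.1486 → z<0 root = -0.3045
x = -0.1544, y = -0.1880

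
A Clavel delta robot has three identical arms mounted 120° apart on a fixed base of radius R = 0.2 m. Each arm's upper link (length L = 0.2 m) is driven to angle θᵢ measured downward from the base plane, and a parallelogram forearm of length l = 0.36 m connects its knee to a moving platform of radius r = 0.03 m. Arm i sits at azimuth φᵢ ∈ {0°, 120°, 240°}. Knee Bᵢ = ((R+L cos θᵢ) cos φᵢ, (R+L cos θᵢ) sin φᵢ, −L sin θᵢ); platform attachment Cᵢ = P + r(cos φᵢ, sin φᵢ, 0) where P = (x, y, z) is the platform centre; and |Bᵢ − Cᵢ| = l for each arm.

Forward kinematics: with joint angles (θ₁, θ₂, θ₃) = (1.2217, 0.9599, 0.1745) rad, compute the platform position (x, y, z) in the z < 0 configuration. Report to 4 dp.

arm 1 at φ=0.0°: (R−r)+L cos θ1 = 0.2384;  centre 1 = (0.2384, 0.0000, -0.1879)
centre 2 = (0.2847·cos120.0°, 0.2847·sin120.0°, -0.1638) = (-0.1424, 0.2466, -0.1638)
centre 3 = (0.3670·cos240.0°, 0.3670·sin240.0°, -0.0347) = (-0.1835, -0.3178, -0.0347)
eliminate P² terms by subtracting sphere 1 from 2 and 3
[-0.7615 0.4932 0.0482]·P = 0.0157;  [-0.8438 -0.6356 0.3064]·P = 0.0437
det = 0.9001;  x = -0.0351+0.2019z,  y = -0.0222+0.2140z
sphere 1 gives Az²+Bz+C=0 with A=1.0866, B=0.2559, C=-0.0190;  B²−4AC=0.1481;  roots -0.2948, 0.0593;  negative root z = -0.2948
x = -0.0946, y = -0.0853

(-0.0946, -0.0853, -0.2948)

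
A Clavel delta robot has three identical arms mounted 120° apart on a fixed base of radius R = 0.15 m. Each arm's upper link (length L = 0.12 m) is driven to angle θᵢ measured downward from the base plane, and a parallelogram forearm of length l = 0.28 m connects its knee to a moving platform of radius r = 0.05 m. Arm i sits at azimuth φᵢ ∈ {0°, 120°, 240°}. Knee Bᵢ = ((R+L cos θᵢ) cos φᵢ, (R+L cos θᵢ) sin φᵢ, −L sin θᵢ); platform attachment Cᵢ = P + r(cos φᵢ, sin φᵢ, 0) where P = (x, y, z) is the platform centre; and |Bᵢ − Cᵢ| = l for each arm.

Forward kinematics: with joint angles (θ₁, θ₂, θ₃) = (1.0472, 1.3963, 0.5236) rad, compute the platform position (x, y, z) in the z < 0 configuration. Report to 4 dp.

(-0.0062, -0.0926, -0.3094)

arm 1 at φ=0.0°: (R−r)+L cos θ1 = 0.1600;  centre 1 = (0.1600, 0.0000, -0.1039)
centre 2 = (0.1208·cos120.0°, 0.1208·sin120.0°, -0.1182) = (-0.0604, 0.1046, -0.1182)
centre 3 = (0.2039·cos240.0°, 0.2039·sin240.0°, -0.0600) = (-0.1020, -0.1766, -0.0600)
eliminate P² terms by subtracting sphere 1 from 2 and 3
plane₁₂: -0.4408x+0.2093y+-0.0285z = -0.0078
det = 0.2654;  x = 0.0035+0.0313z,  y = -0.0301+0.2022z
sphere 1 gives Az²+Bz+C=0 with A=1.0419, B=0.1859, C=-0.0422;  B²−4AC=0.2104;  roots -0.3094, 0.1309;  negative root z = -0.3094
x = -0.0062, y = -0.0926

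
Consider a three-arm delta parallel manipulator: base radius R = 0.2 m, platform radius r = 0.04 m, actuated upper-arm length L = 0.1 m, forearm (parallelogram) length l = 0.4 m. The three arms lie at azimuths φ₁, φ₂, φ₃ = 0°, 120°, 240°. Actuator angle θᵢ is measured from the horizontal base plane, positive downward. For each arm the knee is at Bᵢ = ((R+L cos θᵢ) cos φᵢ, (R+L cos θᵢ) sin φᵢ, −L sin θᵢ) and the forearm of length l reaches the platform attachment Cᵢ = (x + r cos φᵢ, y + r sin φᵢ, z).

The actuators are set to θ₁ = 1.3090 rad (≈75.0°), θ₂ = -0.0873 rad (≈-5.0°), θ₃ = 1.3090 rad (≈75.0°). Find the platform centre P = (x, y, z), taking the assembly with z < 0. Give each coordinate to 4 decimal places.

(-0.0727, 0.1259, -0.3746)

O1 = (0.1859·cos0.0°, 0.1859·sin0.0°, -0.0966) = (0.1859, 0.0000, -0.0966)
O2 = (0.2596·cos120.0°, 0.2596·sin120.0°, 0.0087) = (-0.1298, 0.2248, 0.0087)
φ3=240.0°: virtual centre (-0.0929, -0.1610, -0.0966), radius l
subtract pairs → two planes through P
plane₁₂: -0.6314x+0.4497y+0.2106z = 0.0236
Cramer: x(z) = -0.0167+0.1494z;  y(z) = 0.0290-0.2587z
sphere 1 gives Az²+Bz+C=0 with A=1.0892, B=0.1177, C=-0.1088;  B²−4AC=0.4878;  roots -0.3746, 0.2666;  negative root z = -0.3746
x = -0.0727, y = 0.1259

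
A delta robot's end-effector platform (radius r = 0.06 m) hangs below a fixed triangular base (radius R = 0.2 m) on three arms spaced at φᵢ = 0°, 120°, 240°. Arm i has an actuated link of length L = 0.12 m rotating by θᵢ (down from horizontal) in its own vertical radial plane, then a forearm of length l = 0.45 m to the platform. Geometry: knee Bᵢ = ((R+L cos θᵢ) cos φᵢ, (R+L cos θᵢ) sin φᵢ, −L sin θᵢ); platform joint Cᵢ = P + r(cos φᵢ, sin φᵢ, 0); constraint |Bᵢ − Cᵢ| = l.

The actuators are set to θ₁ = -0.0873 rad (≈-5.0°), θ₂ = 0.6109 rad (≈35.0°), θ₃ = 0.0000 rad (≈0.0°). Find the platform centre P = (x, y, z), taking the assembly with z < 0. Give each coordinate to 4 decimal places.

φ1=0.0°: virtual centre (0.2595, 0.0000, 0.0105), radius l
φ2=120.0°: virtual centre (-0.1191, 0.2064, -0.0688), radius l
arm 3 at φ=240.0°: e+L cos θ3 = 0.2600;  S3 = (-0.1300, -0.2252, 0.0000)
|S₂|²−|S₁|² = -0.0059;  |S₃|²−|S₁|² = 0.0001
[-0.7574 0.4127 -0.1586]·P = -0.0059;  [-0.7791 -0.4503 -0.0209]·P = 0.0001
Cramer: x(z) = 0.0040-0.1208z;  y(z) = -0.0071+0.1625z
into |P−S₁|² = l²: 1.0410z² + 0.0385z + -0.1370 = 0;  Δ = 0.5720;  z = -0.3818 or 0.3448 → z<0 root = -0.3818
x = 0.0501, y = -0.0692

(0.0501, -0.0692, -0.3818)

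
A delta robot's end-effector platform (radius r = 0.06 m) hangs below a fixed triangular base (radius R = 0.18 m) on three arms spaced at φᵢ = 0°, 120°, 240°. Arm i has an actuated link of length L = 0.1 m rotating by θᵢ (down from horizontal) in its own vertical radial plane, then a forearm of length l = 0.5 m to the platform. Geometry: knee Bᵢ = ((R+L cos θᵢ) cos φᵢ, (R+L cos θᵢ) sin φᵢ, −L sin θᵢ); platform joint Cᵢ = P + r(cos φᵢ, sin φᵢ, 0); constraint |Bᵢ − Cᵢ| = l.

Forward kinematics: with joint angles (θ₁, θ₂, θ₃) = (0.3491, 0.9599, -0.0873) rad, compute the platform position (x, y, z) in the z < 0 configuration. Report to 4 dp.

φ1=0.0°: virtual centre (0.2140, 0.0000, -0.0342), radius l
φ2=120.0°: virtual centre (-0.0887, 0.1536, -0.0819), radius l
φ3=240.0°: virtual centre (-0.1098, -0.1902, 0.0087), radius l
subtract pairs → two planes through P
linear system: -0.6053x+0.3072y = -0.0088−-0.0954z; -0.6476x+-0.3804y = 0.0014−0.0858z
det = 0.4292;  x = 0.0068+-0.0231z,  y = -0.0152+0.2650z
sphere 1 gives Az²+Bz+C=0 with A=1.0708, B=0.0699, C=-0.2057;  B²−4AC=0.8859;  roots -0.4722, 0.4068;  negative root z = -0.4722
x = 0.0177, y = -0.1403

(0.0177, -0.1403, -0.4722)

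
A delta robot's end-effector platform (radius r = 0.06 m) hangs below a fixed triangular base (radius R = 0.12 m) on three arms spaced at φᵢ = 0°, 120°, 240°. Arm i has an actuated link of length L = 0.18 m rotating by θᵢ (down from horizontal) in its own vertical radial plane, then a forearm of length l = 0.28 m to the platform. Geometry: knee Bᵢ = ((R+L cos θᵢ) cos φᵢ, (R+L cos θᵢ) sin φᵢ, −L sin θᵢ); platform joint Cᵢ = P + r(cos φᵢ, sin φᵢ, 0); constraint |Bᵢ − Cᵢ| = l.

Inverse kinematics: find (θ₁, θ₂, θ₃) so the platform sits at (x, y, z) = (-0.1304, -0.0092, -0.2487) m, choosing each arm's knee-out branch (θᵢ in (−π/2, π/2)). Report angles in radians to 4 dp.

arm 1 (φ=0.0°): x'=-0.1304, y'=-0.0092
  A=0.1904, B=-0.2487, C=(l²−L²−A²−y'²−z²)/(2L)=-0.1450
  θ1 = atan2(B,A) + arccos(C/0.3132) = 1.1346
φ2=120.0° → target in arm frame (0.0572, 0.1175)
  A cos θ + B sin θ = C:  0.0028·cos θ + -0.2487·sin θ = -0.0824
  γ=atan2(-0.2487,0.0028)=-1.5597;  ψ=arccos(-0.3314)=1.9086;  θ2=γ+ψ≈0.3489
φ3=240.0° → target in arm frame (0.0732, -0.1083)
  A=-0.0132, B=-0.2487, C=(l²−L²−A²−y'²−z²)/(2L)=-0.0771
  γ=atan2(-0.2487,-0.0132)=-1.6237;  ψ=arccos(-0.3096)=1.8856;  θ3=γ+ψ≈0.2619

θ₁ = 1.1346, θ₂ = 0.3489, θ₃ = 0.2619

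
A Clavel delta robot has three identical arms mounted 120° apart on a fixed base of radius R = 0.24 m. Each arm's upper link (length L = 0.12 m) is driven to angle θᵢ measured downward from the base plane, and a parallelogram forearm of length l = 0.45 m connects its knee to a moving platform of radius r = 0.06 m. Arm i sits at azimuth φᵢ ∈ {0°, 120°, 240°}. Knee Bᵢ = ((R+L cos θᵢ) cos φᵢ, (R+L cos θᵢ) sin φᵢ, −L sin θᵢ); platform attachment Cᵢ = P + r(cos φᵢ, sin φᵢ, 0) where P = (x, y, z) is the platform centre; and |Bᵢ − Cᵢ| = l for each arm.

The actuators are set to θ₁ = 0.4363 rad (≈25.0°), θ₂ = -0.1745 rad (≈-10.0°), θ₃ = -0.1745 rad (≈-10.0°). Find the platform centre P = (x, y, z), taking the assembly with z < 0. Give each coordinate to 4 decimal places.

φ1=0.0°: virtual centre (0.2888, 0.0000, -0.0507), radius l
centre 2 = (0.2982·cos120.0°, 0.2982·sin120.0°, 0.0208) = (-0.1491, 0.2582, 0.0208)
centre 3 = (0.2982·cos240.0°, 0.2982·sin240.0°, 0.0208) = (-0.1491, -0.2582, 0.0208)
subtract pairs → two planes through P
linear system: -0.8757x+0.5165y = 0.0034−0.1431z; -0.8757x+-0.5165y = 0.0034−0.1431z
det = 0.9045;  x = -0.0039+0.1634z,  y = 0.0000+0.0000z
quadratic in z: (1.0267)z²+(0.0058)z+(-0.1143)=0, √Δ=0.6851 → z ∈ {-0.3365, 0.3308}; z = -0.3365 (taking z<0)
x = -0.0589, y = 0.0000

(-0.0589, 0.0000, -0.3365)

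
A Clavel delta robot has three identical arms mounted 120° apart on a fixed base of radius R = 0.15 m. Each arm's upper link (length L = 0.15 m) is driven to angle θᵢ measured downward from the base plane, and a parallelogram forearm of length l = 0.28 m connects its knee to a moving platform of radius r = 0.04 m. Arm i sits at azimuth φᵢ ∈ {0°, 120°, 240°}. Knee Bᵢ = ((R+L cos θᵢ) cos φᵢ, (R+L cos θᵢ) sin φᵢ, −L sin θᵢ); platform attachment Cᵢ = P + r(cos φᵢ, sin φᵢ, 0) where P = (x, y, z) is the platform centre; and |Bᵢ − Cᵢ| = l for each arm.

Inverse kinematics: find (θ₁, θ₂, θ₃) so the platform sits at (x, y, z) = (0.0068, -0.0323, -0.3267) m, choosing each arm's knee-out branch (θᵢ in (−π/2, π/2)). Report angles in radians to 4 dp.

θ₁ = 0.9599, θ₂ = 1.1347, θ₃ = 0.8728

arm 1 (φ=0.0°): x'=0.0068, y'=-0.0323
  e−x'=0.1032;  (l²−L²−(e−x')²−y'²−z²)/2L = -0.2084
  γ=atan2(-0.3267,0.1032)=-1.2648;  ψ=arccos(-0.6083)=2.2248;  θ1=γ+ψ≈0.9599
rotate P by −φ2: (-0.0314, 0.0103, -0.3267)
  A=0.1414, B=-0.3267, C=(l²−L²−A²−y'²−z²)/(2L)=-0.2364
  γ=atan2(-0.3267,0.1414)=-1.1624;  ψ=arccos(-0.6641)=2.2971;  θ2=γ+ψ≈1.1347
φ3=240.0° → target in arm frame (0.0246, 0.0220)
  A cos θ + B sin θ = C:  0.0854·cos θ + -0.3267·sin θ = -0.1954
  θ3 = atan2(B,A) + arccos(C/0.3377) = 0.8728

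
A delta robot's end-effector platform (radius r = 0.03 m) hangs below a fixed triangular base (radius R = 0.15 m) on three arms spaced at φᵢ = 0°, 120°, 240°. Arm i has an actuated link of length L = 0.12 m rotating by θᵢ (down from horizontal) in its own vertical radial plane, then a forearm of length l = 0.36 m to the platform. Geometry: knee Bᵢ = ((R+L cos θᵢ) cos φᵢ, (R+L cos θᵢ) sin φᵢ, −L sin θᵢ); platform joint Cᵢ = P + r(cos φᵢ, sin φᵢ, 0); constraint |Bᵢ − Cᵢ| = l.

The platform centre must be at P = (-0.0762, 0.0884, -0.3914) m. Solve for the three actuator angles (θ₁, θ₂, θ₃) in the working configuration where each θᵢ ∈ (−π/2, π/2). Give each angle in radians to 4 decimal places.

rotate P by −φ1: (-0.0762, 0.0884, -0.3914)
  A=0.1962, B=-0.3914, C=(l²−L²−A²−y'²−z²)/(2L)=-0.3513
  θ1 = atan2(B,A) + arccos(C/0.4378) = 1.3958
φ2=120.0° → target in arm frame (0.1147, 0.0218)
  A=0.0053, B=-0.3914, C=(l²−L²−A²−y'²−z²)/(2L)=-0.1604
  √(A²+B²)=0.3914;  θ2 = -1.5571+1.9930 ≈ 0.4359
rotate P by −φ3: (-0.0385, -0.1102, -0.3914)
  e−x'=0.1585;  (l²−L²−(e−x')²−y'²−z²)/2L = -0.3135
  γ=atan2(-0.3914,0.1585)=-1.1861;  ψ=arccos(-0.7425)=2.4076;  θ3=γ+ψ≈1.2214

θ₁ = 1.3958, θ₂ = 0.4359, θ₃ = 1.2214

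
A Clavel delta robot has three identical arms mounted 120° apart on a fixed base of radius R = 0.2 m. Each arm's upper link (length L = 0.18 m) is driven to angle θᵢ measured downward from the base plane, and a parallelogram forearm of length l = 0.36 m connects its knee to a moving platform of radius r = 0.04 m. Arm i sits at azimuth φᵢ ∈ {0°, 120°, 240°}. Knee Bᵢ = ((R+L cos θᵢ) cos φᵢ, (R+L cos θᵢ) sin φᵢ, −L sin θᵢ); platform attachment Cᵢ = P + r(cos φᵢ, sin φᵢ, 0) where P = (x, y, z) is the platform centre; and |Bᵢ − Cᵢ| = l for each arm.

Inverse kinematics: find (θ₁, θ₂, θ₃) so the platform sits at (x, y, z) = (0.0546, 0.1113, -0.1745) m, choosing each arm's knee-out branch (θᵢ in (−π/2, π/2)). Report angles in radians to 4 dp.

θ₁ = -0.0869, θ₂ = -0.2621, θ₃ = 1.1347

rotate P by −φ1: (0.0546, 0.1113, -0.1745)
  A cos θ + B sin θ = C:  0.1054·cos θ + -0.1745·sin θ = 0.1201
  √(A²+B²)=0.2039;  θ1 = -1.0274+0.9405 ≈ -0.0869
φ2=120.0° → target in arm frame (0.0691, -0.1029)
  A cos θ + B sin θ = C:  0.0909·cos θ + -0.1745·sin θ = 0.1330
  γ=atan2(-0.1745,0.0909)=-1.0905;  ψ=arccos(0.6761)=0.8284;  θ2=γ+ψ≈-0.2621
φ3=240.0° → target in arm frame (-0.1237, -0.0084)
  A cos θ + B sin θ = C:  0.2837·cos θ + -0.1745·sin θ = -0.0383
  √(A²+B²)=0.3331;  θ3 = -0.5515+1.6861 ≈ 1.1347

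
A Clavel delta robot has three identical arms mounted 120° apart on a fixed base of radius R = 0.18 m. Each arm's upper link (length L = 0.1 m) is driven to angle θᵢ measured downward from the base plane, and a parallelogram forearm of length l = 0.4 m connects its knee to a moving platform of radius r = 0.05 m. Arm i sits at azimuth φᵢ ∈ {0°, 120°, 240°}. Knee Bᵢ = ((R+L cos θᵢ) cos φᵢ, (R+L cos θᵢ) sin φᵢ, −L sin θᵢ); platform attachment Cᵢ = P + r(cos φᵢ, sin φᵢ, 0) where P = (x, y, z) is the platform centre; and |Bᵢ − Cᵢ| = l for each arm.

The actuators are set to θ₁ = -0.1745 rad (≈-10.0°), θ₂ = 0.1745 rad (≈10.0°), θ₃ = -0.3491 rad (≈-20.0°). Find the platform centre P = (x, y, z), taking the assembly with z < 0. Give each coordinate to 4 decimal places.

(0.0089, -0.0399, -0.3146)

φ1=0.0°: virtual centre (0.2285, 0.0000, 0.0174), radius l
φ2=120.0°: virtual centre (-0.1142, 0.1979, -0.0174), radius l
arm 3 at φ=240.0°: ρ3 = 0.2240;  O3 = (-0.1120, -0.1940, 0.0342)
eliminate P² terms by subtracting sphere 1 from 2 and 3
linear system: -0.6854x+0.3957y = 0.0000−-0.0694z; -0.6809x+-0.3879y = -0.0012−0.0337z
Cramer: x(z) = 0.0009-0.0254z;  y(z) = 0.0015+0.1315z
sphere 1 gives Az²+Bz+C=0 with A=1.0179, B=-0.0228, C=-0.1079;  B²−4AC=0.4398;  roots -0.3146, 0.3369;  negative root z = -0.3146
x = 0.0089, y = -0.0399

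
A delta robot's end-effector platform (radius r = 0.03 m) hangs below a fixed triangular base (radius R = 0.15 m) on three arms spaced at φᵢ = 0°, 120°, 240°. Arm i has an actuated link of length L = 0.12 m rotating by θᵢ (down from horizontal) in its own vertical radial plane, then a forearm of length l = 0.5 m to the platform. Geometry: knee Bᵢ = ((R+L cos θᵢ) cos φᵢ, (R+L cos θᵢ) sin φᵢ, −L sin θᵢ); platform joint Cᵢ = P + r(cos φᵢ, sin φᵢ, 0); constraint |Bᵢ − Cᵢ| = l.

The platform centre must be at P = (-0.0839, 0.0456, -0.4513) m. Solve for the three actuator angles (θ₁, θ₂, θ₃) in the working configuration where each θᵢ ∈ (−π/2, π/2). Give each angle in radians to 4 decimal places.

φ1=0.0° → target in arm frame (-0.0839, 0.0456)
  e−x'=0.2039;  (l²−L²−(e−x')²−y'²−z²)/2L = -0.0489
  θ1 = atan2(B,A) + arccos(C/0.4952) = 0.5232
φ2=120.0° → target in arm frame (0.0814, 0.0499)
  A=0.0386, B=-0.4513, C=(l²−L²−A²−y'²−z²)/(2L)=0.1165
  θ2 = atan2(B,A) + arccos(C/0.4529) = -0.1749
rotate P by −φ3: (0.0025, -0.0955, -0.4513)
  e−x'=0.1175;  (l²−L²−(e−x')²−y'²−z²)/2L = 0.0375
  γ=atan2(-0.4513,0.1175)=-1.3160;  ψ=arccos(0.0804)=1.4903;  θ3=γ+ψ≈0.1743

θ₁ = 0.5232, θ₂ = -0.1749, θ₃ = 0.1743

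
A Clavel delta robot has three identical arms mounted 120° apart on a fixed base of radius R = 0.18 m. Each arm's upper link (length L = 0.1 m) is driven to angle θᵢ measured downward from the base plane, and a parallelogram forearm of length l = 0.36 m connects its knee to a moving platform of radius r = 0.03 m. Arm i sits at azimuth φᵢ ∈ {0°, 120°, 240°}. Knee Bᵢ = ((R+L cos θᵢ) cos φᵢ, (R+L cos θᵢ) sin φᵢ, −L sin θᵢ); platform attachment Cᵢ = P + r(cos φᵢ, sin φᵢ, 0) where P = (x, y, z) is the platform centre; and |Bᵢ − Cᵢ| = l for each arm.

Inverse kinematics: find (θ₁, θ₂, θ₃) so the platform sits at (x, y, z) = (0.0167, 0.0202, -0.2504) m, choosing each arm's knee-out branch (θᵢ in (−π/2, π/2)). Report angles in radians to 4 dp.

rotate P by −φ1: (0.0167, 0.0202, -0.2504)
  e−x'=0.1333;  (l²−L²−(e−x')²−y'²−z²)/2L = 0.1936
  γ=atan2(-0.2504,0.1333)=-1.0816;  ψ=arccos(0.6825)=0.8196;  θ1=γ+ψ≈-0.2620
rotate P by −φ2: (0.0091, -0.0246, -0.2504)
  e−x'=0.1409;  (l²−L²−(e−x')²−y'²−z²)/2L = 0.1823
  θ2 = atan2(B,A) + arccos(C/0.2873) = -0.1749
arm 3 (φ=240.0°): x'=-0.0258, y'=0.0044
  e−x'=0.1758;  (l²−L²−(e−x')²−y'²−z²)/2L = 0.1298
  θ3 = atan2(B,A) + arccos(C/0.3060) = 0.1741

θ₁ = -0.2620, θ₂ = -0.1749, θ₃ = 0.1741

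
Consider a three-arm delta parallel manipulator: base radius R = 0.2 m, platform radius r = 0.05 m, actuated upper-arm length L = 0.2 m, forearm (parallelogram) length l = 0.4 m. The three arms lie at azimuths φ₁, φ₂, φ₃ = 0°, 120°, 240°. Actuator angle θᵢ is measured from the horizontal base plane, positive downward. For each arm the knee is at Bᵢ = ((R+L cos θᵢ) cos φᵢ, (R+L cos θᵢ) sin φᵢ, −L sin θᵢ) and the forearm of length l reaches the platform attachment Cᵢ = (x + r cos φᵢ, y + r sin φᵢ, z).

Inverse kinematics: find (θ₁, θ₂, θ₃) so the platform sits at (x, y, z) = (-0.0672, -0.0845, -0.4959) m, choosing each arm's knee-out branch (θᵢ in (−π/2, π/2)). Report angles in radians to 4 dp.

rotate P by −φ1: (-0.0672, -0.0845, -0.4959)
  A=0.2172, B=-0.4959, C=(l²−L²−A²−y'²−z²)/(2L)=-0.4506
  √(A²+B²)=0.5414;  θ1 = -1.1580+2.5540 ≈ 1.3960
rotate P by −φ2: (-0.0396, 0.1004, -0.4959)
  A cos θ + B sin θ = C:  0.1896·cos θ + -0.4959·sin θ = -0.4299
  γ=atan2(-0.4959,0.1896)=-1.2056;  ψ=arccos(-0.8097)=2.5144;  θ2=γ+ψ≈1.3088
rotate P by −φ3: (0.1068, -0.0159, -0.4959)
  e−x'=0.0432;  (l²−L²−(e−x')²−y'²−z²)/2L = -0.3201
  γ=atan2(-0.4959,0.0432)=-1.4839;  ψ=arccos(-0.6431)=2.2693;  θ3=γ+ψ≈0.7854

θ₁ = 1.3960, θ₂ = 1.3088, θ₃ = 0.7854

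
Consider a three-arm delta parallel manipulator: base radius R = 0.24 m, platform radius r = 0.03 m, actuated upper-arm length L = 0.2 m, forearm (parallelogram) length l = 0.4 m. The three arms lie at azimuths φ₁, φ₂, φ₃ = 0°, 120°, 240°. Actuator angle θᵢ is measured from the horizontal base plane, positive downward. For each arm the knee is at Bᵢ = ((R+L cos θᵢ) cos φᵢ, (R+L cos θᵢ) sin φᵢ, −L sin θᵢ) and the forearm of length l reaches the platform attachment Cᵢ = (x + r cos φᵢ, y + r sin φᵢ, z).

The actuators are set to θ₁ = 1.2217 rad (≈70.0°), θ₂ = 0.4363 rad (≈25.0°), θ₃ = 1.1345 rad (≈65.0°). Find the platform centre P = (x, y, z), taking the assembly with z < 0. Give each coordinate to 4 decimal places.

(-0.0670, 0.0889, -0.3691)

S1 = (0.2784·cos0.0°, 0.2784·sin0.0°, -0.1879) = (0.2784, 0.0000, -0.1879)
arm 2 at φ=120.0°: e+L cos θ2 = 0.3913;  S2 = (-0.1956, 0.3388, -0.0845)
φ3=240.0°: virtual centre (-0.1473, -0.2551, -0.1813), radius l
eliminate P² terms by subtracting sphere 1 from 2 and 3
linear system: -0.9481x+0.6777y = 0.0474−0.2068z; -0.8513x+-0.5101y = 0.0068−0.0133z
det = 1.0606;  x = -0.0271+0.1080z,  y = 0.0320+-0.1541z
quadratic in z: (1.0354)z²+(0.3000)z+(-0.0303)=0, √Δ=0.4642 → z ∈ {-0.3691, 0.0793}; z = -0.3691 (taking z<0)
x = -0.0670, y = 0.0889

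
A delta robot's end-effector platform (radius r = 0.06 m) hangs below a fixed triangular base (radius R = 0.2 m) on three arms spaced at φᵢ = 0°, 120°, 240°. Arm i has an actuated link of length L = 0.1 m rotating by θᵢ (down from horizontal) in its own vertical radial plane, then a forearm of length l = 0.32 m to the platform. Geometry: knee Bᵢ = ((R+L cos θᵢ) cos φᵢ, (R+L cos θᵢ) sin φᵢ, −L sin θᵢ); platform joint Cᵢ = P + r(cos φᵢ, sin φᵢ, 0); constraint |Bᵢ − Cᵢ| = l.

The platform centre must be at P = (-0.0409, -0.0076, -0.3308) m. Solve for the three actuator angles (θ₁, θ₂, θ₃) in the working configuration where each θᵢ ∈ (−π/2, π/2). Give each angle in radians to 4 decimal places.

θ₁ = 1.2220, θ₂ = 0.8728, θ₃ = 0.7851

rotate P by −φ1: (-0.0409, -0.0076, -0.3308)
  A=0.1809, B=-0.3308, C=(l²−L²−A²−y'²−z²)/(2L)=-0.2491
  θ1 = atan2(B,A) + arccos(C/0.3770) = 1.2220
φ2=120.0° → target in arm frame (0.0139, 0.0392)
  A cos θ + B sin θ = C:  0.1261·cos θ + -0.3308·sin θ = -0.1724
  γ=atan2(-0.3308,0.1261)=-1.2065;  ψ=arccos(-0.4869)=2.0793;  θ2=γ+ψ≈0.8728
rotate P by −φ3: (0.0270, -0.0316, -0.3308)
  e−x'=0.1130;  (l²−L²−(e−x')²−y'²−z²)/2L = -0.1540
  √(A²+B²)=0.3496;  θ3 = -1.2417+2.0269 ≈ 0.7851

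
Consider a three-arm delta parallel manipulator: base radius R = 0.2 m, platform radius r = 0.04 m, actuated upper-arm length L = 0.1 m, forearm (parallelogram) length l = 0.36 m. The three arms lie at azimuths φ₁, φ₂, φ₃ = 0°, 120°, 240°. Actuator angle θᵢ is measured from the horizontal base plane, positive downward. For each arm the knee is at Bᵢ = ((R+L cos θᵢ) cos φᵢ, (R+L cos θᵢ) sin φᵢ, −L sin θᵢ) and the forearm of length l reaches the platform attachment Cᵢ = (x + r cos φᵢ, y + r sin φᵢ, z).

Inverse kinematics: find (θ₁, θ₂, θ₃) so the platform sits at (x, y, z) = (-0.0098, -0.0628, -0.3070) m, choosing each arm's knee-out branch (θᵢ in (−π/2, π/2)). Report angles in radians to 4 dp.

rotate P by −φ1: (-0.0098, -0.0628, -0.3070)
  A=0.1698, B=-0.3070, C=(l²−L²−A²−y'²−z²)/(2L)=-0.0371
  √(A²+B²)=0.3508;  θ1 = -1.0656+1.6768 ≈ 0.6112
φ2=120.0° → target in arm frame (-0.0495, 0.0399)
  e−x'=0.2095;  (l²−L²−(e−x')²−y'²−z²)/2L = -0.1006
  θ2 = atan2(B,A) + arccos(C/0.3717) = 0.8730
arm 3 (φ=240.0°): x'=0.0593, y'=0.0229
  A cos θ + B sin θ = C:  0.1007·cos θ + -0.3070·sin θ = 0.0734
  γ=atan2(-0.3070,0.1007)=-1.2538;  ψ=arccos(0.2272)=1.3416;  θ3=γ+ψ≈0.0878

θ₁ = 0.6112, θ₂ = 0.8730, θ₃ = 0.0878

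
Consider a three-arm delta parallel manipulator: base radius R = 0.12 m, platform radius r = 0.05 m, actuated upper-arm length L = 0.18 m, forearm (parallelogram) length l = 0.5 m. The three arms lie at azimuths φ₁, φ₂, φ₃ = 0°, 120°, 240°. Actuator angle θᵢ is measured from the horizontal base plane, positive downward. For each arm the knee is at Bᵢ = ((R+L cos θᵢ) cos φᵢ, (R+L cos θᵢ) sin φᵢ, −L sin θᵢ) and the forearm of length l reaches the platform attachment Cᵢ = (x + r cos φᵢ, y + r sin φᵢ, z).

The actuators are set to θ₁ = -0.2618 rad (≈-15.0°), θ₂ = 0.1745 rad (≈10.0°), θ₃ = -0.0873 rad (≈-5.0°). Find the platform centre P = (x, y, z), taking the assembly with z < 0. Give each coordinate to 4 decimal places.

(0.0608, -0.0459, -0.4164)

φ1=0.0°: virtual centre (0.2439, 0.0000, 0.0466), radius l
φ2=120.0°: virtual centre (-0.1236, 0.2141, -0.0313), radius l
arm 3 at φ=240.0°: (R−r)+L cos θ3 = 0.2493;  centre 3 = (-0.1247, -0.2159, 0.0157)
eliminate P² terms by subtracting sphere 1 from 2 and 3
[-0.7350 0.4283 -0.1557]·P = 0.0005;  [-0.7370 -0.4318 -0.0618]·P = 0.0008
det = 0.6331;  x = -0.0008+-0.1480z,  y = -0.0003+0.1095z
into |P−centre ₁|² = l²: 1.0339z² + -0.0208z + -0.1879 = 0;  Δ = 0.7777;  z = -0.4164 or 0.4366 → z<0 root = -0.4164
x = 0.0608, y = -0.0459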